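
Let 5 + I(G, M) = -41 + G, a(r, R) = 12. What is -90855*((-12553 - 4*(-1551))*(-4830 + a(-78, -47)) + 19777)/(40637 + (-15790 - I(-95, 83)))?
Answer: -2781004226445/24988 ≈ -1.1129e+8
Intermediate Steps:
I(G, M) = -46 + G (I(G, M) = -5 + (-41 + G) = -46 + G)
-90855*((-12553 - 4*(-1551))*(-4830 + a(-78, -47)) + 19777)/(40637 + (-15790 - I(-95, 83))) = -90855*((-12553 - 4*(-1551))*(-4830 + 12) + 19777)/(40637 + (-15790 - (-46 - 95))) = -90855*((-12553 + 6204)*(-4818) + 19777)/(40637 + (-15790 - 1*(-141))) = -90855*(-6349*(-4818) + 19777)/(40637 + (-15790 + 141)) = -90855*(30589482 + 19777)/(40637 - 15649) = -90855/(24988/30609259) = -90855/(24988*(1/30609259)) = -90855/24988/30609259 = -90855*30609259/24988 = -2781004226445/24988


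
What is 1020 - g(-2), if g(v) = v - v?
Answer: 1020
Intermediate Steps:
g(v) = 0
1020 - g(-2) = 1020 - 1*0 = 1020 + 0 = 1020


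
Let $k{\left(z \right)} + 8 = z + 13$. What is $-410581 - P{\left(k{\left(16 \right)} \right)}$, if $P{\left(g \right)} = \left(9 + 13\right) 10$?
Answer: $-410801$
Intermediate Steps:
$k{\left(z \right)} = 5 + z$ ($k{\left(z \right)} = -8 + \left(z + 13\right) = -8 + \left(13 + z\right) = 5 + z$)
$P{\left(g \right)} = 220$ ($P{\left(g \right)} = 22 \cdot 10 = 220$)
$-410581 - P{\left(k{\left(16 \right)} \right)} = -410581 - 220 = -410801$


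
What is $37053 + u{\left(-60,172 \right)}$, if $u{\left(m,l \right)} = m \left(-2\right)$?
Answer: $37173$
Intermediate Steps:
$u{\left(m,l \right)} = - 2 m$
$37053 + u{\left(-60,172 \right)} = 37053 - -120 = 37053 + 120 = 37173$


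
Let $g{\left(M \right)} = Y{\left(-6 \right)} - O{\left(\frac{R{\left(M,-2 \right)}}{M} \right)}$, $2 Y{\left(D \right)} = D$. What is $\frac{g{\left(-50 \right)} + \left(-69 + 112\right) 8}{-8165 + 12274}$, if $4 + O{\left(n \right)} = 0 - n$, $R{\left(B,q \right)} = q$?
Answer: $\frac{8626}{102725} \approx 0.083972$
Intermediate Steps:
$O{\left(n \right)} = -4 - n$ ($O{\left(n \right)} = -4 + \left(0 - n\right) = -4 - n$)
$Y{\left(D \right)} = \frac{D}{2}$
$g{\left(M \right)} = 1 - \frac{2}{M}$ ($g{\left(M \right)} = \frac{1}{2} \left(-6\right) - \left(-4 - - \frac{2}{M}\right) = -3 - \left(-4 + \frac{2}{M}\right) = -3 + \left(4 - \frac{2}{M}\right) = 1 - \frac{2}{M}$)
$\frac{g{\left(-50 \right)} + \left(-69 + 112\right) 8}{-8165 + 12274} = \frac{\frac{-2 - 50}{-50} + \left(-69 + 112\right) 8}{-8165 + 12274} = \frac{\left(- \frac{1}{50}\right) \left(-52\right) + 43 \cdot 8}{4109} = \left(\frac{26}{25} + 344\right) \frac{1}{4109} = \frac{8626}{25} \cdot \frac{1}{4109} = \frac{8626}{102725}$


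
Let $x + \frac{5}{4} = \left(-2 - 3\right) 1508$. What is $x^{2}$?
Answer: $\frac{909927225}{16} \approx 5.687 \cdot 10^{7}$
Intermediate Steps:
$x = - \frac{30165}{4}$ ($x = - \frac{5}{4} + \left(-2 - 3\right) 1508 = - \frac{5}{4} - 7540 = - \frac{30165}{4} \approx -7541.3$)
$x^{2} = \left(- \frac{30165}{4}\right)^{2} = \frac{909927225}{16}$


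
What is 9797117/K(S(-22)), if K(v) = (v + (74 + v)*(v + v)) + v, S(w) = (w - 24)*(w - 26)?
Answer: 9797117/10081728 ≈ 0.97177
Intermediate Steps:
S(w) = (-26 + w)*(-24 + w) (S(w) = (-24 + w)*(-26 + w) = (-26 + w)*(-24 + w))
K(v) = 2*v + 2*v*(74 + v) (K(v) = (v + (74 + v)*(2*v)) + v = (v + 2*v*(74 + v)) + v = 2*v + 2*v*(74 + v))
9797117/K(S(-22)) = 9797117/((2*(624 + (-22)² - 50*(-22))*(75 + (624 + (-22)² - 50*(-22))))) = 9797117/((2*(624 + 484 + 1100)*(75 + (624 + 484 + 1100)))) = 9797117/((2*2208*(75 + 2208))) = 9797117/((2*2208*2283)) = 9797117/10081728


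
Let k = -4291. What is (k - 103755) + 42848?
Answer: -65198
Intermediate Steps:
(k - 103755) + 42848 = (-4291 - 103755) + 42848 = -108046 + 42848 = -65198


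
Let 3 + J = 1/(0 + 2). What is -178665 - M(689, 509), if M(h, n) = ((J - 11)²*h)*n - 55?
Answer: -256375469/4 ≈ -6.4094e+7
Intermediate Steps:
J = -5/2 (J = -3 + 1/(0 + 2) = -3 + 1/2 = -3 + ½ = -5/2 ≈ -2.5000)
M(h, n) = -55 + 729*h*n/4 (M(h, n) = ((-5/2 - 11)²*h)*n - 55 = ((-27/2)²*h)*n - 55 = (729*h/4)*n - 55 = 729*h*n/4 - 55 = -55 + 729*h*n/4)
-178665 - M(689, 509) = -178665 - (-55 + (729/4)*689*509) = -178665 - (-55 + 255661029/4) = -178665 - 1*255660809/4 = -178665 - 255660809/4 = -256375469/4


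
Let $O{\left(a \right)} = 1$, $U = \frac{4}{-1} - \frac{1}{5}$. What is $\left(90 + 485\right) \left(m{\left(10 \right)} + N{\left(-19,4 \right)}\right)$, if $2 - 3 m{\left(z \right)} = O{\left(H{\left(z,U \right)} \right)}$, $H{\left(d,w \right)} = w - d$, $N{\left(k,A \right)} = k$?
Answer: $- \frac{32200}{3} \approx -10733.0$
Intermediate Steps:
$U = - \frac{21}{5}$ ($U = 4 \left(-1\right) - \frac{1}{5} = -4 - \frac{1}{5} = - \frac{21}{5} \approx -4.2$)
$m{\left(z \right)} = \frac{1}{3}$ ($m{\left(z \right)} = \frac{2}{3} - \frac{1}{3} = \frac{1}{3}$)
$\left(90 + 485\right) \left(m{\left(10 \right)} + N{\left(-19,4 \right)}\right) = \left(90 + 485\right) \left(\frac{1}{3} - 19\right) = 575 \left(- \frac{56}{3}\right) = - \frac{32200}{3}$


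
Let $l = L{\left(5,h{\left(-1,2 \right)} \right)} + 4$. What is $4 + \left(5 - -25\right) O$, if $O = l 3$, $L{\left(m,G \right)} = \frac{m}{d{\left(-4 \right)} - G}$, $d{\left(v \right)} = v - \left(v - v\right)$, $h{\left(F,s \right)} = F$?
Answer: $214$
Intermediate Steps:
$d{\left(v \right)} = v$ ($d{\left(v \right)} = v - 0 = v + 0 = v$)
$L{\left(m,G \right)} = \frac{m}{-4 - G}$
$l = \frac{7}{3}$ ($l = \left(-1\right) 5 \frac{1}{4 - 1} + 4 = \left(-1\right) 5 \cdot \frac{1}{3} + 4 = - \frac{5}{3} + 4 = \frac{7}{3} \approx 2.3333$)
$O = 7$ ($O = \frac{7}{3} \cdot 3 = 7$)
$4 + \left(5 - -25\right) O = 4 + \left(5 - -25\right) 7 = 4 + \left(5 + 25\right) 7 = 4 + 30 \cdot 7 = 4 + 210 = 214$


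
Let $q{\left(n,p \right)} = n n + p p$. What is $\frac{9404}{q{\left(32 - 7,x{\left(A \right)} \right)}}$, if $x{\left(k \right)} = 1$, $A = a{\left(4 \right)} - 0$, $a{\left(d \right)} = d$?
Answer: $\frac{4702}{313} \approx 15.022$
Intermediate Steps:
$A = 4$ ($A = 4 - 0 = 4 + 0 = 4$)
$q{\left(n,p \right)} = n^{2} + p^{2}$
$\frac{9404}{q{\left(32 - 7,x{\left(A \right)} \right)}} = \frac{9404}{\left(32 - 7\right)^{2} + 1^{2}} = \frac{9404}{\left(32 - 7\right)^{2} + 1} = \frac{9404}{25^{2} + 1} = \frac{9404}{625 + 1} = \frac{9404}{626} = 9404 \cdot \frac{1}{626} = \frac{4702}{313}$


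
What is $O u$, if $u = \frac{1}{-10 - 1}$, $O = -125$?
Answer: $\frac{125}{11} \approx 11.364$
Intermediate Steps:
$u = - \frac{1}{11}$ ($u = \frac{1}{-11} = - \frac{1}{11} \approx -0.090909$)
$O u = \left(-125\right) \left(- \frac{1}{11}\right) = \frac{125}{11}$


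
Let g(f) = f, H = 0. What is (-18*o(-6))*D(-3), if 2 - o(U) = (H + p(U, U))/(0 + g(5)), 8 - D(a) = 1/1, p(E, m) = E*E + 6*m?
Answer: -252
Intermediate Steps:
p(E, m) = E**2 + 6*m
D(a) = 7 (D(a) = 8 - 1/1 = 8 - 1*1 = 8 - 1 = 7)
o(U) = 2 - 6*U/5 - U**2/5 (o(U) = 2 - (0 + (U**2 + 6*U))/(0 + 5) = 2 - (U**2 + 6*U)/5 = 2 - (U**2/5 + 6*U/5) = 2 + (-6*U/5 - U**2/5) = 2 - 6*U/5 - U**2/5)
(-18*o(-6))*D(-3) = -18*(2 - 6/5*(-6) - 1/5*(-6)**2)*7 = -18*(2 + 36/5 - 1/5*36)*7 = -18*(2 + 36/5 - 36/5)*7 = -18*2*7 = -36*7 = -252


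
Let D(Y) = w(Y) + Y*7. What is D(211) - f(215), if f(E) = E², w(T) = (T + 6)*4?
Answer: -43880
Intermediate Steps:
w(T) = 24 + 4*T (w(T) = (6 + T)*4 = 24 + 4*T)
D(Y) = 24 + 11*Y (D(Y) = (24 + 4*Y) + Y*7 = (24 + 4*Y) + 7*Y = 24 + 11*Y)
D(211) - f(215) = (24 + 11*211) - 1*215² = (24 + 2321) - 1*46225 = 2345 - 46225 = -43880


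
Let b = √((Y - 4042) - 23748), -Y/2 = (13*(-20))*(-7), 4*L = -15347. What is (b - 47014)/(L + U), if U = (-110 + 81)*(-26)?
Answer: 17096/1121 - 4*I*√31430/12331 ≈ 15.251 - 0.057509*I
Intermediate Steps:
L = -15347/4 (L = (¼)*(-15347) = -15347/4 ≈ -3836.8)
U = 754 (U = -29*(-26) = 754)
Y = -3640 (Y = -2*13*(-20)*(-7) = -(-520)*(-7) = -2*1820 = -3640)
b = I*√31430 (b = √((-3640 - 4042) - 23748) = √(-7682 - 23748) = √(-31430) = I*√31430 ≈ 177.29*I)
(b - 47014)/(L + U) = (I*√31430 - 47014)/(-15347/4 + 754) = (-47014 + I*√31430)/(-12331/4) = (-47014 + I*√31430)*(-4/12331) = 17096/1121 - 4*I*√31430/12331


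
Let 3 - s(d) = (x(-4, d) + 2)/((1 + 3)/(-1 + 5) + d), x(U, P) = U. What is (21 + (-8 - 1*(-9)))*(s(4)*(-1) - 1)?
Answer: -484/5 ≈ -96.800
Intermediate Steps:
s(d) = 3 + 2/(1 + d) (s(d) = 3 - (-4 + 2)/((1 + 3)/(-1 + 5) + d) = 3 - (-2)/(4/4 + d) = 3 - (-2)/(4*(1/4) + d) = 3 - (-2)/(1 + d) = 3 + 2/(1 + d))
(21 + (-8 - 1*(-9)))*(s(4)*(-1) - 1) = (21 + (-8 - 1*(-9)))*(((5 + 3*4)/(1 + 4))*(-1) - 1) = (21 + (-8 + 9))*(((5 + 12)/5)*(-1) - 1) = (21 + 1)*(((1/5)*17)*(-1) - 1) = 22*((17/5)*(-1) - 1) = 22*(-17/5 - 1) = 22*(-22/5) = -484/5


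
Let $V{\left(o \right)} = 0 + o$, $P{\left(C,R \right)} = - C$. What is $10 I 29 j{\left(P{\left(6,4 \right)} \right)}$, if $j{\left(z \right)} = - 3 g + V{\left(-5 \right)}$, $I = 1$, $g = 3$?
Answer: $-4060$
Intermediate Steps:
$V{\left(o \right)} = o$
$j{\left(z \right)} = -14$ ($j{\left(z \right)} = \left(-3\right) 3 - 5 = -9 - 5 = -14$)
$10 I 29 j{\left(P{\left(6,4 \right)} \right)} = 10 \cdot 1 \cdot 29 \left(-14\right) = 10 \cdot 29 \left(-14\right) = 290 \left(-14\right) = -4060$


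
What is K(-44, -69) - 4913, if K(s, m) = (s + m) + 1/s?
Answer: -221145/44 ≈ -5026.0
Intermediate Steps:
K(s, m) = m + s + 1/s (K(s, m) = (m + s) + 1/s = m + s + 1/s)
K(-44, -69) - 4913 = (-69 - 44 + 1/(-44)) - 4913 = (-69 - 44 - 1/44) - 4913 = -4973/44 - 4913 = -221145/44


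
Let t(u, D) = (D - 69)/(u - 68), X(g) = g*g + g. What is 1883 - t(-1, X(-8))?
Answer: 129914/69 ≈ 1882.8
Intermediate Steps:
X(g) = g + g² (X(g) = g² + g = g + g²)
t(u, D) = (-69 + D)/(-68 + u)
1883 - t(-1, X(-8)) = 1883 - (-69 - 8*(1 - 8))/(-68 - 1) = 1883 - (-69 - 8*(-7))/(-69) = 1883 - (-1)*(-69 + 56)/69 = 1883 - (-1)*(-13)/69 = 1883 - 1*13/69 = 1883 - 13/69 = 129914/69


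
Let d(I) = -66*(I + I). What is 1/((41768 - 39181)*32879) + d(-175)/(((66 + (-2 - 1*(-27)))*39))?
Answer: 7197213113/1105753649 ≈ 6.5089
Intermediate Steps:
d(I) = -132*I
1/((41768 - 39181)*32879) + d(-175)/(((66 + (-2 - 1*(-27)))*39)) = 1/((41768 - 39181)*32879) + (-132*(-175))/(((66 + (-2 - 1*(-27)))*39)) = (1/32879)/2587 + 23100/(((66 + (-2 + 27))*39)) = (1/2587)*(1/32879) + 23100/(((66 + 25)*39)) = 1/85057973 + 23100/((91*39)) = 1/85057973 + 23100/3549 = 1/85057973 + 23100*(1/3549) = 1/85057973 + 1100/169 = 7197213113/1105753649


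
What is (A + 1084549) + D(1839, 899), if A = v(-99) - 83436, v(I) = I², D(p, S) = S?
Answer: 1011813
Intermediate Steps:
A = -73635 (A = (-99)² - 83436 = 9801 - 83436 = -73635)
(A + 1084549) + D(1839, 899) = (-73635 + 1084549) + 899 = 1010914 + 899 = 1011813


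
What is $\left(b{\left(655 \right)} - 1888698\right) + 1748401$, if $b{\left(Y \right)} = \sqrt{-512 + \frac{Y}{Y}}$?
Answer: $-140297 + i \sqrt{511} \approx -1.403 \cdot 10^{5} + 22.605 i$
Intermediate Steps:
$b{\left(Y \right)} = i \sqrt{511}$ ($b{\left(Y \right)} = \sqrt{-512 + 1} = \sqrt{-511} = i \sqrt{511}$)
$\left(b{\left(655 \right)} - 1888698\right) + 1748401 = \left(i \sqrt{511} - 1888698\right) + 1748401 = \left(-1888698 + i \sqrt{511}\right) + 1748401 = -140297 + i \sqrt{511}$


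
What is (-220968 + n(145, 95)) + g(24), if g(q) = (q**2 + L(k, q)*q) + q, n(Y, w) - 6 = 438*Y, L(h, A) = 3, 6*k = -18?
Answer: -156780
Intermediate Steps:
k = -3 (k = (1/6)*(-18) = -3)
n(Y, w) = 6 + 438*Y
g(q) = q**2 + 4*q (g(q) = (q**2 + 3*q) + q = q**2 + 4*q)
(-220968 + n(145, 95)) + g(24) = (-220968 + (6 + 438*145)) + 24*(4 + 24) = (-220968 + (6 + 63510)) + 24*28 = (-220968 + 63516) + 672 = -157452 + 672 = -156780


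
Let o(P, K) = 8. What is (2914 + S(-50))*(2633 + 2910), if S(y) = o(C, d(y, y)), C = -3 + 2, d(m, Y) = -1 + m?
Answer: 16196646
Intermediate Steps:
C = -1
S(y) = 8
(2914 + S(-50))*(2633 + 2910) = (2914 + 8)*(2633 + 2910) = 2922*5543 = 16196646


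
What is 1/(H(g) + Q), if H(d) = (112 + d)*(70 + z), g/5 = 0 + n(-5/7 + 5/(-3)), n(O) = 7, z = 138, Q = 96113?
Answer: 1/126689 ≈ 7.8933e-6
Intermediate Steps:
g = 35 (g = 5*(0 + 7) = 5*7 = 35)
H(d) = 23296 + 208*d (H(d) = (112 + d)*(70 + 138) = (112 + d)*208 = 23296 + 208*d)
1/(H(g) + Q) = 1/((23296 + 208*35) + 96113) = 1/((23296 + 7280) + 96113) = 1/(30576 + 96113) = 1/126689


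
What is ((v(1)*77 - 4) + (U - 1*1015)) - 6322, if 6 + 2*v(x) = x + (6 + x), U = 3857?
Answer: -3407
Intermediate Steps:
v(x) = x (v(x) = -3 + (x + (6 + x))/2 = -3 + (6 + 2*x)/2 = -3 + (3 + x) = x)
((v(1)*77 - 4) + (U - 1*1015)) - 6322 = ((1*77 - 4) + (3857 - 1*1015)) - 6322 = ((77 - 4) + (3857 - 1015)) - 6322 = (73 + 2842) - 6322 = 2915 - 6322 = -3407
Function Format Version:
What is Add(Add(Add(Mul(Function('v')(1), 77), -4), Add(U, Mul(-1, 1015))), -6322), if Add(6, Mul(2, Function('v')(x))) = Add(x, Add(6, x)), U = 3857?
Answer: -3407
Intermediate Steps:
Function('v')(x) = x (Function('v')(x) = Add(-3, Mul(Rational(1, 2), Add(x, Add(6, x)))) = Add(-3, Mul(Rational(1, 2), Add(6, Mul(2, x)))) = Add(-3, Add(3, x)) = x)
Add(Add(Add(Mul(Function('v')(1), 77), -4), Add(U, Mul(-1, 1015))), -6322) = Add(Add(Add(Mul(1, 77), -4), Add(3857, Mul(-1, 1015))), -6322) = Add(Add(Add(77, -4), Add(3857, -1015)), -6322) = Add(Add(73, 2842), -6322) = Add(2915, -6322) = -3407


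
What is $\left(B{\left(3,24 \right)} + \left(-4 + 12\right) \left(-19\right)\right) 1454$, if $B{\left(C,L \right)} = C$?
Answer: $-216646$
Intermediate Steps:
$\left(B{\left(3,24 \right)} + \left(-4 + 12\right) \left(-19\right)\right) 1454 = \left(3 + \left(-4 + 12\right) \left(-19\right)\right) 1454 = \left(3 + 8 \left(-19\right)\right) 1454 = \left(3 - 152\right) 1454 = \left(-149\right) 1454 = -216646$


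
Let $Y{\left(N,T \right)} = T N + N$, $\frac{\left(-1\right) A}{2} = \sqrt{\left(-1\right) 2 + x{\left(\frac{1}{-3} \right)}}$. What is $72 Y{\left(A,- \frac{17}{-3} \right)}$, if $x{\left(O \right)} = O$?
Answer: $- 320 i \sqrt{21} \approx - 1466.4 i$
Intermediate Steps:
$A = - \frac{2 i \sqrt{21}}{3}$ ($A = - 2 \sqrt{\left(-1\right) 2 + \frac{1}{-3}} = - 2 \sqrt{-2 - \frac{1}{3}} = - 2 \sqrt{- \frac{7}{3}} = - 2 \frac{i \sqrt{21}}{3} = - \frac{2 i \sqrt{21}}{3} \approx - 3.055 i$)
$Y{\left(N,T \right)} = N + N T$ ($Y{\left(N,T \right)} = N T + N = N + N T$)
$72 Y{\left(A,- \frac{17}{-3} \right)} = 72 - \frac{2 i \sqrt{21}}{3} \left(1 - \frac{17}{-3}\right) = 72 - \frac{2 i \sqrt{21}}{3} \left(1 - - \frac{17}{3}\right) = 72 - \frac{2 i \sqrt{21}}{3} \left(1 + \frac{17}{3}\right) = 72 - \frac{2 i \sqrt{21}}{3} \cdot \frac{20}{3} = 72 \left(- \frac{40 i \sqrt{21}}{9}\right) = - 320 i \sqrt{21}$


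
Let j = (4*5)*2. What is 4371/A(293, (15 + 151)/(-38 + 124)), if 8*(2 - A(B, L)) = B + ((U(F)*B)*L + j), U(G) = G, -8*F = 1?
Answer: -4009664/28243 ≈ -141.97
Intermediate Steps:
F = -1/8 (F = -1/8*1 = -1/8 ≈ -0.12500)
j = 40 (j = 20*2 = 40)
A(B, L) = -3 - B/8 + B*L/64 (A(B, L) = 2 - (B + ((-B/8)*L + 40))/8 = 2 - (B + (-B*L/8 + 40))/8 = 2 - (B + (40 - B*L/8))/8 = 2 - (40 + B - B*L/8)/8 = 2 + (-5 - B/8 + B*L/64) = -3 - B/8 + B*L/64)
4371/A(293, (15 + 151)/(-38 + 124)) = 4371/(-3 - 1/8*293 + (1/64)*293*((15 + 151)/(-38 + 124))) = 4371/(-3 - 293/8 + (1/64)*293*(166/86)) = 4371/(-3 - 293/8 + (1/64)*293*(166*(1/86))) = 4371/(-3 - 293/8 + (1/64)*293*(83/43)) = 4371/(-3 - 293/8 + 24319/2752) = 4371/(-84729/2752) = 4371*(-2752/84729) = -4009664/28243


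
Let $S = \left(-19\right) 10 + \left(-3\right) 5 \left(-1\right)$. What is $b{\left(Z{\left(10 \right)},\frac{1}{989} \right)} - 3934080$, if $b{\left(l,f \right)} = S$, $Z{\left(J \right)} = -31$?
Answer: $-3934255$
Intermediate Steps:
$S = -175$ ($S = -190 - -15 = -190 + 15 = -175$)
$b{\left(l,f \right)} = -175$
$b{\left(Z{\left(10 \right)},\frac{1}{989} \right)} - 3934080 = -175 - 3934080 = -3934255$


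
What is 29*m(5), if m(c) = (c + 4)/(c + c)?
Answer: 261/10 ≈ 26.100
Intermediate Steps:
m(c) = (4 + c)/(2*c) (m(c) = (4 + c)/((2*c)) = (4 + c)*(1/(2*c)) = (4 + c)/(2*c))
29*m(5) = 29*((½)*(4 + 5)/5) = 29*((½)*(⅕)*9) = 29*(9/10) = 261/10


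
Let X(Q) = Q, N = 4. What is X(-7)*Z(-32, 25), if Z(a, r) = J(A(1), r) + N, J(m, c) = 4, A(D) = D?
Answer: -56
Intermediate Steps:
Z(a, r) = 8 (Z(a, r) = 4 + 4 = 8)
X(-7)*Z(-32, 25) = -7*8 = -56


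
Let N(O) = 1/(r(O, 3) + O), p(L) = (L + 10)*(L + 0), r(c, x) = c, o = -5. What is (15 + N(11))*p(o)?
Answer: -8275/22 ≈ -376.14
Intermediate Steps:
p(L) = L*(10 + L) (p(L) = (10 + L)*L = L*(10 + L))
N(O) = 1/(2*O) (N(O) = 1/(O + O) = 1/(2*O))
(15 + N(11))*p(o) = (15 + (½)/11)*(-5*(10 - 5)) = (15 + (½)*(1/11))*(-5*5) = (15 + 1/22)*(-25) = (331/22)*(-25) = -8275/22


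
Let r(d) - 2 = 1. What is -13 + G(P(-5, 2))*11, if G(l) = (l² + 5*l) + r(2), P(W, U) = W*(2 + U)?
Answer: 3320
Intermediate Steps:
r(d) = 3 (r(d) = 2 + 1 = 3)
G(l) = 3 + l² + 5*l (G(l) = (l² + 5*l) + 3 = 3 + l² + 5*l)
-13 + G(P(-5, 2))*11 = -13 + (3 + (-5*(2 + 2))² + 5*(-5*(2 + 2)))*11 = -13 + (3 + (-5*4)² + 5*(-5*4))*11 = -13 + (3 + (-20)² + 5*(-20))*11 = -13 + (3 + 400 - 100)*11 = -13 + 303*11 = -13 + 3333 = 3320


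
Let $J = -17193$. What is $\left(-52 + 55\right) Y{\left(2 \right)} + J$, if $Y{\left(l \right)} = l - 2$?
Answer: $-17193$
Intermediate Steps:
$Y{\left(l \right)} = -2 + l$
$\left(-52 + 55\right) Y{\left(2 \right)} + J = \left(-52 + 55\right) \left(-2 + 2\right) - 17193 = 3 \cdot 0 - 17193 = 0 - 17193 = -17193$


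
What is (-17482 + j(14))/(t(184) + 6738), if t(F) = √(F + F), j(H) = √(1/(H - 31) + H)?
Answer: -29448429/11350069 - √92667/192951173 + 3369*√4029/385902346 + 17482*√23/11350069 ≈ -2.5866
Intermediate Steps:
j(H) = √(H + 1/(-31 + H)) (j(H) = √(1/(-31 + H) + H) = √(H + 1/(-31 + H)))
t(F) = √2*√F (t(F) = √(2*F) = √2*√F)
(-17482 + j(14))/(t(184) + 6738) = (-17482 + √((1 + 14*(-31 + 14))/(-31 + 14)))/(√2*√184 + 6738) = (-17482 + √((1 + 14*(-17))/(-17)))/(√2*(2*√46) + 6738) = (-17482 + √(-(1 - 238)/17))/(4*√23 + 6738) = (-17482 + √(-1/17*(-237)))/(6738 + 4*√23) = (-17482 + √(237/17))/(6738 + 4*√23) = (-17482 + √4029/17)/(6738 + 4*√23)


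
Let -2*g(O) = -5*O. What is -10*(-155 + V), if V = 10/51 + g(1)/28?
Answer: 2209325/1428 ≈ 1547.1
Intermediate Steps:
g(O) = 5*O/2 (g(O) = -(-5)*O/2 = 5*O/2)
V = 815/2856 (V = 10/51 + ((5/2)*1)/28 = 10*(1/51) + (5/2)*(1/28) = 10/51 + 5/56 = 815/2856 ≈ 0.28536)
-10*(-155 + V) = -10*(-155 + 815/2856) = -10*(-441865/2856) = 2209325/1428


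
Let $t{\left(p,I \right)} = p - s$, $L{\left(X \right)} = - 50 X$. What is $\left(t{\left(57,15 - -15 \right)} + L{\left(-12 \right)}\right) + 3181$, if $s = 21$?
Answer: $3817$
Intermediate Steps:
$t{\left(p,I \right)} = -21 + p$ ($t{\left(p,I \right)} = p - 21 = -21 + p$)
$\left(t{\left(57,15 - -15 \right)} + L{\left(-12 \right)}\right) + 3181 = \left(\left(-21 + 57\right) - -600\right) + 3181 = \left(36 + 600\right) + 3181 = 636 + 3181 = 3817$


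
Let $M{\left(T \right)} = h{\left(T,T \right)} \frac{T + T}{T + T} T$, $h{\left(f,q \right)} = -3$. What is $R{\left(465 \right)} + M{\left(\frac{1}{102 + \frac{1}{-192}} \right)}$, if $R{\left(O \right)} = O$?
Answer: $\frac{9105519}{19583} \approx 464.97$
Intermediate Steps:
$M{\left(T \right)} = - 3 T$ ($M{\left(T \right)} = - 3 \frac{T + T}{T + T} T = - 3 \frac{2 T}{2 T} T = - 3 \cdot 2 T \frac{1}{2 T} T = \left(-3\right) 1 T = - 3 T$)
$R{\left(465 \right)} + M{\left(\frac{1}{102 + \frac{1}{-192}} \right)} = 465 - \frac{3}{102 + \frac{1}{-192}} = 465 - \frac{3}{102 - \frac{1}{192}} = 465 - \frac{3}{\frac{19583}{192}} = 465 - \frac{576}{19583} = \frac{9105519}{19583}$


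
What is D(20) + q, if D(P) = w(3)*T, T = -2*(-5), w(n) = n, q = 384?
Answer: 414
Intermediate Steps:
T = 10
D(P) = 30 (D(P) = 3*10 = 30)
D(20) + q = 30 + 384 = 414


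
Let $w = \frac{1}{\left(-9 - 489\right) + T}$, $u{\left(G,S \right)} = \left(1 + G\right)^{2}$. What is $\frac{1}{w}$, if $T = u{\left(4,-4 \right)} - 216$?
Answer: $-689$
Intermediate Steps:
$T = -191$ ($T = \left(1 + 4\right)^{2} - 216 = 5^{2} - 216 = 25 - 216 = -191$)
$w = - \frac{1}{689}$ ($w = \frac{1}{\left(-9 - 489\right) - 191} = \frac{1}{-498 - 191} = \frac{1}{-689} = - \frac{1}{689} \approx -0.0014514$)
$\frac{1}{w} = \frac{1}{- \frac{1}{689}} = -689$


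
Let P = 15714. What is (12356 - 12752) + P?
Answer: 15318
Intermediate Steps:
(12356 - 12752) + P = (12356 - 12752) + 15714 = -396 + 15714 = 15318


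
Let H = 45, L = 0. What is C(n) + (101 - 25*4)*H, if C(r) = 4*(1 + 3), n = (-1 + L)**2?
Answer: 61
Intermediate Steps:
n = 1 (n = (-1 + 0)**2 = (-1)**2 = 1)
C(r) = 16 (C(r) = 4*4 = 16)
C(n) + (101 - 25*4)*H = 16 + (101 - 25*4)*45 = 16 + (101 - 100)*45 = 16 + 1*45 = 16 + 45 = 61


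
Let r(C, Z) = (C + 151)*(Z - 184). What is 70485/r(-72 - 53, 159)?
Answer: -14097/130 ≈ -108.44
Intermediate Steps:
r(C, Z) = (-184 + Z)*(151 + C) (r(C, Z) = (151 + C)*(-184 + Z) = (-184 + Z)*(151 + C))
70485/r(-72 - 53, 159) = 70485/(-27784 - 184*(-72 - 53) + 151*159 + (-72 - 53)*159) = 70485/(-27784 - 184*(-125) + 24009 - 125*159) = 70485/(-27784 + 23000 + 24009 - 19875) = 70485/(-650) = 70485*(-1/650) = -14097/130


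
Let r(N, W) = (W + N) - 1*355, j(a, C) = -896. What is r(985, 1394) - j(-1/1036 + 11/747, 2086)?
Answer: 2920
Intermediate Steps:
r(N, W) = -355 + N + W (r(N, W) = (N + W) - 355 = -355 + N + W)
r(985, 1394) - j(-1/1036 + 11/747, 2086) = (-355 + 985 + 1394) - 1*(-896) = 2024 + 896 = 2920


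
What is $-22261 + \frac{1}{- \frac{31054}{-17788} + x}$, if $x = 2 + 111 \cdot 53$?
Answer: $- \frac{1165512868243}{52356717} \approx -22261.0$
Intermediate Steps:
$x = 5885$ ($x = 2 + 5883 = 5885$)
$-22261 + \frac{1}{- \frac{31054}{-17788} + x} = -22261 + \frac{1}{- \frac{31054}{-17788} + 5885} = -22261 + \frac{1}{\left(-31054\right) \left(- \frac{1}{17788}\right) + 5885} = -22261 + \frac{1}{\frac{15527}{8894} + 5885} = -22261 + \frac{1}{\frac{52356717}{8894}} = -22261 + \frac{8894}{52356717} = - \frac{1165512868243}{52356717}$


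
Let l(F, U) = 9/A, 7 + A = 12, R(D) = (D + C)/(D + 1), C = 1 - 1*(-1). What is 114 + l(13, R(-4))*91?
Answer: 1389/5 ≈ 277.80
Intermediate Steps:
C = 2 (C = 1 + 1 = 2)
R(D) = (2 + D)/(1 + D) (R(D) = (D + 2)/(D + 1) = (2 + D)/(1 + D))
A = 5 (A = -7 + 12 = 5)
l(F, U) = 9/5
114 + l(13, R(-4))*91 = 114 + (9/5)*91 = 114 + 819/5 = 1389/5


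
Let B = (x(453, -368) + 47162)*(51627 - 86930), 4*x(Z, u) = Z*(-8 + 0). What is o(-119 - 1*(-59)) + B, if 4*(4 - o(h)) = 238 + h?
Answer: -3265951217/2 ≈ -1.6330e+9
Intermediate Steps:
x(Z, u) = -2*Z (x(Z, u) = (Z*(-8 + 0))/4 = (Z*(-8))/4 = (-8*Z)/4 = -2*Z)
o(h) = -111/2 - h/4 (o(h) = 4 - (238 + h)/4 = 4 + (-119/2 - h/4) = -111/2 - h/4)
B = -1632975568 (B = (-2*453 + 47162)*(51627 - 86930) = (-906 + 47162)*(-35303) = 46256*(-35303) = -1632975568)
o(-119 - 1*(-59)) + B = (-111/2 - (-119 - 1*(-59))/4) - 1632975568 = (-111/2 - (-119 + 59)/4) - 1632975568 = (-111/2 - ¼*(-60)) - 1632975568 = (-111/2 + 15) - 1632975568 = -81/2 - 1632975568 = -3265951217/2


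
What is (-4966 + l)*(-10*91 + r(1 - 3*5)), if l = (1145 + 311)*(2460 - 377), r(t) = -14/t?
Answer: -2752344738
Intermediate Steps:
l = 3032848 (l = 1456*2083 = 3032848)
(-4966 + l)*(-10*91 + r(1 - 3*5)) = (-4966 + 3032848)*(-10*91 - 14/(1 - 3*5)) = 3027882*(-910 - 14/(1 - 15)) = 3027882*(-910 - 14/(-14)) = 3027882*(-910 - 14*(-1/14)) = 3027882*(-910 + 1) = 3027882*(-909) = -2752344738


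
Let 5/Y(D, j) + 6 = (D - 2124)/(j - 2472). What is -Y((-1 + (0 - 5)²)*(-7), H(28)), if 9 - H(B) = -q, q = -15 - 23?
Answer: 12505/12714 ≈ 0.98356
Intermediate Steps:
q = -38
H(B) = -29 (H(B) = 9 - (-1)*(-38) = 9 - 1*38 = 9 - 38 = -29)
Y(D, j) = 5/(-6 + (-2124 + D)/(-2472 + j)) (Y(D, j) = 5/(-6 + (D - 2124)/(j - 2472)) = 5/(-6 + (-2124 + D)/(-2472 + j)))
-Y((-1 + (0 - 5)²)*(-7), H(28)) = -5*(-2472 - 29)/(12708 + (-1 + (0 - 5)²)*(-7) - 6*(-29)) = -5*(-2501)/(12708 + (-1 + (-5)²)*(-7) + 174) = -5*(-2501)/(12708 + (-1 + 25)*(-7) + 174) = -5*(-2501)/(12708 + 24*(-7) + 174) = -5*(-2501)/(12708 - 168 + 174) = -5*(-2501)/12714 = -1*(-12505/12714) = 12505/12714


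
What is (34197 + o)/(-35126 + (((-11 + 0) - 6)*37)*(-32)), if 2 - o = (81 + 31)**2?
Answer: -21655/14998 ≈ -1.4439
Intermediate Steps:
o = -12542 (o = 2 - (81 + 31)**2 = 2 - 1*112**2 = 2 - 1*12544 = 2 - 12544 = -12542)
(34197 + o)/(-35126 + (((-11 + 0) - 6)*37)*(-32)) = (34197 - 12542)/(-35126 + (((-11 + 0) - 6)*37)*(-32)) = 21655/(-35126 + ((-11 - 6)*37)*(-32)) = 21655/(-35126 - 17*37*(-32)) = 21655/(-35126 - 629*(-32)) = 21655/(-35126 + 20128) = 21655/(-14998) = 21655*(-1/14998) = -21655/14998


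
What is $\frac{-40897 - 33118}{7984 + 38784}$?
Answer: $- \frac{74015}{46768} \approx -1.5826$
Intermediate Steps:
$\frac{-40897 - 33118}{7984 + 38784} = - \frac{74015}{46768}$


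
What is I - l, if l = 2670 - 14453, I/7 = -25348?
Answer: -165653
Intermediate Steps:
I = -177436 (I = 7*(-25348) = -177436)
l = -11783
I - l = -177436 - 1*(-11783) = -177436 + 11783 = -165653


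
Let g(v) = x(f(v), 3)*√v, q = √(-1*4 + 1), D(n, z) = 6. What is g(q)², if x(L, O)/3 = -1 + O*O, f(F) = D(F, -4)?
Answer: 576*I*√3 ≈ 997.66*I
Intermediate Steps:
f(F) = 6
q = I*√3 (q = √(-4 + 1) = √(-3) = I*√3 ≈ 1.732*I)
x(L, O) = -3 + 3*O² (x(L, O) = 3*(-1 + O*O) = 3*(-1 + O²) = -3 + 3*O²)
g(v) = 24*√v (g(v) = (-3 + 3*3²)*√v = (-3 + 3*9)*√v = (-3 + 27)*√v = 24*√v)
g(q)² = (24*√(I*√3))² = (24*(3^(¼)*√I))² = (24*3^(¼)*√I)² = 576*I*√3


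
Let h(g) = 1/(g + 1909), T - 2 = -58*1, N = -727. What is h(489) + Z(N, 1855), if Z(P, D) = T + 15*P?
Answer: -26284477/2398 ≈ -10961.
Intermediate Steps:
T = -56 (T = 2 - 58*1 = 2 - 58 = -56)
h(g) = 1/(1909 + g)
Z(P, D) = -56 + 15*P
h(489) + Z(N, 1855) = 1/(1909 + 489) + (-56 + 15*(-727)) = 1/2398 + (-56 - 10905) = 1/2398 - 10961 = -26284477/2398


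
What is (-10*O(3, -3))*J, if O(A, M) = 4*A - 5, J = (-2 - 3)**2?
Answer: -1750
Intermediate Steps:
J = 25 (J = (-5)**2 = 25)
O(A, M) = -5 + 4*A
(-10*O(3, -3))*J = -10*(-5 + 4*3)*25 = -10*(-5 + 12)*25 = -10*7*25 = -70*25 = -1750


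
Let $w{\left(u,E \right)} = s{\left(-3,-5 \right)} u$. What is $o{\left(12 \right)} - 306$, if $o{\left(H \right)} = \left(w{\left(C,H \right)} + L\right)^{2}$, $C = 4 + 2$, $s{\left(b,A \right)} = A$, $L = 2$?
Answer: $478$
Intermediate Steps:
$C = 6$
$w{\left(u,E \right)} = - 5 u$
$o{\left(H \right)} = 784$ ($o{\left(H \right)} = \left(\left(-5\right) 6 + 2\right)^{2} = \left(-30 + 2\right)^{2} = \left(-28\right)^{2} = 784$)
$o{\left(12 \right)} - 306 = 784 - 306 = 478$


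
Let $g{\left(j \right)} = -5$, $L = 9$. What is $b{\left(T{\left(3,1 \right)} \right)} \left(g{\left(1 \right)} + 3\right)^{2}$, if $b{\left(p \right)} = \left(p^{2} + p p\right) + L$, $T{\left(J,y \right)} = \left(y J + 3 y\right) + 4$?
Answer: $836$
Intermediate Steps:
$T{\left(J,y \right)} = 4 + 3 y + J y$ ($T{\left(J,y \right)} = \left(J y + 3 y\right) + 4 = \left(3 y + J y\right) + 4 = 4 + 3 y + J y$)
$b{\left(p \right)} = 9 + 2 p^{2}$ ($b{\left(p \right)} = \left(p^{2} + p p\right) + 9 = \left(p^{2} + p^{2}\right) + 9 = 2 p^{2} + 9 = 9 + 2 p^{2}$)
$b{\left(T{\left(3,1 \right)} \right)} \left(g{\left(1 \right)} + 3\right)^{2} = \left(9 + 2 \left(4 + 3 \cdot 1 + 3 \cdot 1\right)^{2}\right) \left(-5 + 3\right)^{2} = \left(9 + 2 \left(4 + 3 + 3\right)^{2}\right) \left(-2\right)^{2} = \left(9 + 2 \cdot 10^{2}\right) 4 = \left(9 + 2 \cdot 100\right) 4 = \left(9 + 200\right) 4 = 209 \cdot 4 = 836$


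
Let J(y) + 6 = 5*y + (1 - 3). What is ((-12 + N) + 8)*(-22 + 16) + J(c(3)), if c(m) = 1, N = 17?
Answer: -81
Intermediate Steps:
J(y) = -8 + 5*y (J(y) = -6 + (5*y + (1 - 3)) = -6 + (5*y - 2) = -6 + (-2 + 5*y) = -8 + 5*y)
((-12 + N) + 8)*(-22 + 16) + J(c(3)) = ((-12 + 17) + 8)*(-22 + 16) + (-8 + 5*1) = (5 + 8)*(-6) + (-8 + 5) = 13*(-6) - 3 = -78 - 3 = -81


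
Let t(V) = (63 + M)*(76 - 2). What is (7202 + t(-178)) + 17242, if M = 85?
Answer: 35396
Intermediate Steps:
t(V) = 10952 (t(V) = (63 + 85)*(76 - 2) = 148*74 = 10952)
(7202 + t(-178)) + 17242 = (7202 + 10952) + 17242 = 18154 + 17242 = 35396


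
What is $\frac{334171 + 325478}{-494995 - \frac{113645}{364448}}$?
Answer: $- \frac{34343965536}{25771435915} \approx -1.3326$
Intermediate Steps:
$\frac{334171 + 325478}{-494995 - \frac{113645}{364448}} = \frac{659649}{-494995 - \frac{16235}{52064}} = \frac{659649}{- \frac{25771435915}{52064}} = 659649 \left(- \frac{52064}{25771435915}\right) = - \frac{34343965536}{25771435915}$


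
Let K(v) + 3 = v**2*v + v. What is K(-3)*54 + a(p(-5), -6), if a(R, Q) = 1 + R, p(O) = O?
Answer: -1786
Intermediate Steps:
K(v) = -3 + v + v**3 (K(v) = -3 + (v**2*v + v) = -3 + (v**3 + v) = -3 + (v + v**3) = -3 + v + v**3)
K(-3)*54 + a(p(-5), -6) = (-3 - 3 + (-3)**3)*54 + (1 - 5) = (-3 - 3 - 27)*54 - 4 = -33*54 - 4 = -1782 - 4 = -1786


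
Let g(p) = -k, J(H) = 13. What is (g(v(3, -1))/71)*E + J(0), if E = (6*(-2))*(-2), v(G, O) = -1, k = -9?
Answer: 1139/71 ≈ 16.042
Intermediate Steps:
g(p) = 9 (g(p) = -1*(-9) = 9)
E = 24 (E = -12*(-2) = 24)
(g(v(3, -1))/71)*E + J(0) = (9/71)*24 + 13 = 216/71 + 13 = 1139/71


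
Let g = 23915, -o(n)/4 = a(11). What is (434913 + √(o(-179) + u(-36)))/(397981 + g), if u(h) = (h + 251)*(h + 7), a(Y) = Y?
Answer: 144971/140632 + I*√6279/421896 ≈ 1.0309 + 0.00018782*I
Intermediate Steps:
o(n) = -44 (o(n) = -4*11 = -44)
u(h) = (7 + h)*(251 + h) (u(h) = (251 + h)*(7 + h) = (7 + h)*(251 + h))
(434913 + √(o(-179) + u(-36)))/(397981 + g) = (434913 + √(-44 + (1757 + (-36)² + 258*(-36))))/(397981 + 23915) = (434913 + √(-44 + (1757 + 1296 - 9288)))/421896 = (434913 + √(-44 - 6235))*(1/421896) = (434913 + √(-6279))*(1/421896) = (434913 + I*√6279)*(1/421896) = 144971/140632 + I*√6279/421896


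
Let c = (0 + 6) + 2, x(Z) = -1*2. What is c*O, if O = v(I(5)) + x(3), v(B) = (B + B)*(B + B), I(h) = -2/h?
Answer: -272/25 ≈ -10.880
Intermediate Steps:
v(B) = 4*B**2 (v(B) = (2*B)*(2*B) = 4*B**2)
x(Z) = -2
c = 8 (c = 6 + 2 = 8)
O = -34/25 (O = 4*(-2/5)**2 - 2 = 4*(4/25) - 2 = 16/25 - 2 = -34/25 ≈ -1.3600)
c*O = 8*(-34/25) = -272/25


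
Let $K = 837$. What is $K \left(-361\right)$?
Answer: $-302157$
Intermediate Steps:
$K \left(-361\right) = 837 \left(-361\right) = -302157$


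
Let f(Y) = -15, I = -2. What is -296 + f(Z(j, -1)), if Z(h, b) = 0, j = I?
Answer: -311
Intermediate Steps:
j = -2
-296 + f(Z(j, -1)) = -296 - 15 = -311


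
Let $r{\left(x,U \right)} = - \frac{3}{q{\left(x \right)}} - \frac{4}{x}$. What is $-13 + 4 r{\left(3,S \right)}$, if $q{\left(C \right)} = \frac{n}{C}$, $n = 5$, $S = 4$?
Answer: $- \frac{383}{15} \approx -25.533$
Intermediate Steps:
$q{\left(C \right)} = \frac{5}{C}$
$r{\left(x,U \right)} = - \frac{4}{x} - \frac{3 x}{5}$ ($r{\left(x,U \right)} = - \frac{3}{5 \frac{1}{x}} - \frac{4}{x} = - 3 \frac{x}{5} - \frac{4}{x} = - \frac{3 x}{5} - \frac{4}{x} = - \frac{4}{x} - \frac{3 x}{5}$)
$-13 + 4 r{\left(3,S \right)} = -13 + 4 \left(- \frac{4}{3} - \frac{9}{5}\right) = -13 + 4 \left(- \frac{47}{15}\right) = -13 - \frac{188}{15} = - \frac{383}{15}$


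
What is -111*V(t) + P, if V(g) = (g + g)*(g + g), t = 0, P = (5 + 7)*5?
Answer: 60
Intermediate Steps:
P = 60 (P = 12*5 = 60)
V(g) = 4*g² (V(g) = (2*g)*(2*g) = 4*g²)
-111*V(t) + P = -444*0² + 60 = -444*0 + 60 = -111*0 + 60 = 0 + 60 = 60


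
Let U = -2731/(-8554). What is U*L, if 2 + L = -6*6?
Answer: -51889/4277 ≈ -12.132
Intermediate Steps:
L = -38 (L = -2 - 6*6 = -2 - 36 = -38)
U = 2731/8554 (U = -2731*(-1/8554) = 2731/8554 ≈ 0.31927)
U*L = (2731/8554)*(-38) = -51889/4277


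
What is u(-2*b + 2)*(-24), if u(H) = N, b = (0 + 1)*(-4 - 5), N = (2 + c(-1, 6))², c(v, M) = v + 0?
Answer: -24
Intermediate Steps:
c(v, M) = v
N = 1 (N = (2 - 1)² = 1² = 1)
b = -9 (b = 1*(-9) = -9)
u(H) = 1
u(-2*b + 2)*(-24) = 1*(-24) = -24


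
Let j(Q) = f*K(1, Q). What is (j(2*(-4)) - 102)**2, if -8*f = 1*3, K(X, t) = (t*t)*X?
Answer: 15876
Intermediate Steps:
K(X, t) = X*t**2 (K(X, t) = t**2*X = X*t**2)
f = -3/8 ≈ -0.37500
j(Q) = -3*Q**2/8
(j(2*(-4)) - 102)**2 = (-3*(2*(-4))**2/8 - 102)**2 = (-3/8*(-8)**2 - 102)**2 = (-3/8*64 - 102)**2 = (-24 - 102)**2 = (-126)**2 = 15876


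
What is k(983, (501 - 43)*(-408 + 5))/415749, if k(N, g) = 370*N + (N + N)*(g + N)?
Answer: -360576196/415749 ≈ -867.29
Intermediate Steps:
k(N, g) = 370*N + 2*N*(N + g) (k(N, g) = 370*N + (2*N)*(N + g) = 370*N + 2*N*(N + g))
k(983, (501 - 43)*(-408 + 5))/415749 = (2*983*(185 + 983 + (501 - 43)*(-408 + 5)))/415749 = (2*983*(185 + 983 + 458*(-403)))*(1/415749) = (2*983*(185 + 983 - 184574))*(1/415749) = (2*983*(-183406))*(1/415749) = -360576196*1/415749 = -360576196/415749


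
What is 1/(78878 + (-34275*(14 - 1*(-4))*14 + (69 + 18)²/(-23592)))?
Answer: -7864/67303433131 ≈ -1.1684e-7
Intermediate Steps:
1/(78878 + (-34275*(14 - 1*(-4))*14 + (69 + 18)²/(-23592))) = 1/(78878 + (-34275*(14 + 4)*14 + 87²*(-1/23592))) = 1/(78878 + (-34275*18*14 + 7569*(-1/23592))) = 1/(78878 + (-34275/(1/252) - 2523/7864)) = 1/(78878 + (-34275/1/252 - 2523/7864)) = 1/(78878 + (-34275*252 - 2523/7864)) = 1/(78878 + (-8637300 - 2523/7864)) = 1/(78878 - 67923729723/7864) = 1/(-67303433131/7864) = -7864/67303433131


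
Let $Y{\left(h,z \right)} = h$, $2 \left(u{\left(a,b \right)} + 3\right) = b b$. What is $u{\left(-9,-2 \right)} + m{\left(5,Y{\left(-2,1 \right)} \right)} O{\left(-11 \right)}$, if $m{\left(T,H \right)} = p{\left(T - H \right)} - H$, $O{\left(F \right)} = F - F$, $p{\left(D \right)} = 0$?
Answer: $-1$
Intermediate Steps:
$u{\left(a,b \right)} = -3 + \frac{b^{2}}{2}$ ($u{\left(a,b \right)} = -3 + \frac{b b}{2} = -3 + \frac{b^{2}}{2}$)
$O{\left(F \right)} = 0$
$m{\left(T,H \right)} = - H$ ($m{\left(T,H \right)} = 0 - H = - H$)
$u{\left(-9,-2 \right)} + m{\left(5,Y{\left(-2,1 \right)} \right)} O{\left(-11 \right)} = \left(-3 + \frac{\left(-2\right)^{2}}{2}\right) + \left(-1\right) \left(-2\right) 0 = \left(-3 + \frac{1}{2} \cdot 4\right) + 2 \cdot 0 = \left(-3 + 2\right) + 0 = -1 + 0 = -1$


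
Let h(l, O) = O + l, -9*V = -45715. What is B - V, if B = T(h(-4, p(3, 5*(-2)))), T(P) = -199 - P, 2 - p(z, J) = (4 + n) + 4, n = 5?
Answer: -47371/9 ≈ -5263.4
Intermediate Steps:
V = 45715/9 (V = -1/9*(-45715) = 45715/9 ≈ 5079.4)
p(z, J) = -11 (p(z, J) = 2 - ((4 + 5) + 4) = 2 - (9 + 4) = 2 - 1*13 = 2 - 13 = -11)
B = -184 (B = -199 - (-11 - 4) = -199 - 1*(-15) = -199 + 15 = -184)
B - V = -184 - 1*45715/9 = -184 - 45715/9 = -47371/9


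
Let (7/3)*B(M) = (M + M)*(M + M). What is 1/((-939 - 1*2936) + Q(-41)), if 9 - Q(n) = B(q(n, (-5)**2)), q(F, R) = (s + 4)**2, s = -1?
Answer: -7/28034 ≈ -0.00024970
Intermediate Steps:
q(F, R) = 9 (q(F, R) = (-1 + 4)**2 = 3**2 = 9)
B(M) = 12*M**2/7 (B(M) = 3*((M + M)*(M + M))/7 = 3*((2*M)*(2*M))/7 = 3*(4*M**2)/7 = 12*M**2/7)
Q(n) = -909/7 (Q(n) = 9 - 12*9**2/7 = 9 - 12*81/7 = 9 - 1*972/7 = 9 - 972/7 = -909/7)
1/((-939 - 1*2936) + Q(-41)) = 1/((-939 - 1*2936) - 909/7) = 1/((-939 - 2936) - 909/7) = 1/(-3875 - 909/7) = 1/(-28034/7) = -7/28034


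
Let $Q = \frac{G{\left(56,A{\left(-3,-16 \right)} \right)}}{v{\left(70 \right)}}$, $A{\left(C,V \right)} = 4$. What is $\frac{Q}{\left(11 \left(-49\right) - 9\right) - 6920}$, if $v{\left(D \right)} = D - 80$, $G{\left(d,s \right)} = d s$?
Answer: $\frac{28}{9335} \approx 0.0029995$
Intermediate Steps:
$v{\left(D \right)} = -80 + D$
$Q = - \frac{112}{5}$ ($Q = \frac{56 \cdot 4}{-80 + 70} = \frac{224}{-10} = 224 \left(- \frac{1}{10}\right) = - \frac{112}{5} \approx -22.4$)
$\frac{Q}{\left(11 \left(-49\right) - 9\right) - 6920} = - \frac{112}{5 \left(\left(11 \left(-49\right) - 9\right) - 6920\right)} = - \frac{112}{5 \left(\left(-539 - 9\right) - 6920\right)} = - \frac{112}{5 \left(-548 - 6920\right)} = - \frac{112}{5 \left(-7468\right)} = \left(- \frac{112}{5}\right) \left(- \frac{1}{7468}\right) = \frac{28}{9335}$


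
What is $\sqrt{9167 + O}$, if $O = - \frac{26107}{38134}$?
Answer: $\frac{\sqrt{13329673766314}}{38134} \approx 95.741$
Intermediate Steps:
$O = - \frac{26107}{38134}$ ($O = \left(-26107\right) \frac{1}{38134} = - \frac{26107}{38134} \approx -0.68461$)
$\sqrt{9167 + O} = \sqrt{9167 - \frac{26107}{38134}} = \sqrt{\frac{349548271}{38134}} = \frac{\sqrt{13329673766314}}{38134}$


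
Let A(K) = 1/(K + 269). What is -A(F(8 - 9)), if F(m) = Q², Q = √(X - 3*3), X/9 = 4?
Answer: -1/296 ≈ -0.0033784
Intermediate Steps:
X = 36 (X = 9*4 = 36)
Q = 3*√3 (Q = √(36 - 3*3) = √(36 - 9) = √27 = 3*√3 ≈ 5.1962)
F(m) = 27 (F(m) = (3*√3)² = 27)
A(K) = 1/(269 + K)
-A(F(8 - 9)) = -1/(269 + 27) = -1/296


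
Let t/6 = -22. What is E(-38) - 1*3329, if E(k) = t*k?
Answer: 1687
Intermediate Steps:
t = -132 (t = 6*(-22) = -132)
E(k) = -132*k
E(-38) - 1*3329 = -132*(-38) - 1*3329 = 5016 - 3329 = 1687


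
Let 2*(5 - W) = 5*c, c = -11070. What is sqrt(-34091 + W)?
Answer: I*sqrt(6411) ≈ 80.069*I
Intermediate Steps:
W = 27680 (W = 5 - 5*(-11070)/2 = 5 - 1/2*(-55350) = 5 + 27675 = 27680)
sqrt(-34091 + W) = sqrt(-34091 + 27680) = sqrt(-6411) = I*sqrt(6411)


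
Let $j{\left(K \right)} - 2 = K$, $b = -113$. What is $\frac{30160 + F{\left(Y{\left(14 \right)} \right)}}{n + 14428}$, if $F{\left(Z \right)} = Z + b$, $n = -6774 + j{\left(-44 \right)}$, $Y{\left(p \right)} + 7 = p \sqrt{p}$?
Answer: $\frac{7510}{1903} + \frac{7 \sqrt{14}}{3806} \approx 3.9533$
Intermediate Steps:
$Y{\left(p \right)} = -7 + p^{\frac{3}{2}}$ ($Y{\left(p \right)} = -7 + p \sqrt{p} = -7 + p^{\frac{3}{2}}$)
$j{\left(K \right)} = 2 + K$
$n = -6816$ ($n = -6774 + \left(2 - 44\right) = -6774 - 42 = -6816$)
$F{\left(Z \right)} = -113 + Z$ ($F{\left(Z \right)} = Z - 113 = -113 + Z$)
$\frac{30160 + F{\left(Y{\left(14 \right)} \right)}}{n + 14428} = \frac{30160 - \left(120 - 14 \sqrt{14}\right)}{-6816 + 14428} = \frac{30160 - \left(120 - 14 \sqrt{14}\right)}{7612} = \left(30160 - \left(120 - 14 \sqrt{14}\right)\right) \frac{1}{7612} = \left(30040 + 14 \sqrt{14}\right) \frac{1}{7612} = \frac{7510}{1903} + \frac{7 \sqrt{14}}{3806}$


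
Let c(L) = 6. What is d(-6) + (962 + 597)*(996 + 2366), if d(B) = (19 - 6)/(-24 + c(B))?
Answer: 94344431/18 ≈ 5.2414e+6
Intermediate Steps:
d(B) = -13/18 (d(B) = (19 - 6)/(-24 + 6) = 13/(-18) = 13*(-1/18) = -13/18)
d(-6) + (962 + 597)*(996 + 2366) = -13/18 + (962 + 597)*(996 + 2366) = -13/18 + 1559*3362 = -13/18 + 5241358 = 94344431/18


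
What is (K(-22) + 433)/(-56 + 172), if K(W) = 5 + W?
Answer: 104/29 ≈ 3.5862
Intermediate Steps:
(K(-22) + 433)/(-56 + 172) = ((5 - 22) + 433)/(-56 + 172) = (-17 + 433)/116 = 416*(1/116) = 104/29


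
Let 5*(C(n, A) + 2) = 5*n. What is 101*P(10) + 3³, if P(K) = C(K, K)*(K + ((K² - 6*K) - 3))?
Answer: 38003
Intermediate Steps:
C(n, A) = -2 + n (C(n, A) = -2 + (5*n)/5 = -2 + n)
P(K) = (-2 + K)*(-3 + K² - 5*K) (P(K) = (-2 + K)*(K + ((K² - 6*K) - 3)) = (-2 + K)*(K + (-3 + K² - 6*K)) = (-2 + K)*(-3 + K² - 5*K))
101*P(10) + 3³ = 101*(-(-2 + 10)*(3 - 1*10² + 5*10)) + 3³ = 101*(-1*8*(3 - 1*100 + 50)) + 27 = 101*(-1*8*(3 - 100 + 50)) + 27 = 101*(-1*8*(-47)) + 27 = 101*376 + 27 = 37976 + 27 = 38003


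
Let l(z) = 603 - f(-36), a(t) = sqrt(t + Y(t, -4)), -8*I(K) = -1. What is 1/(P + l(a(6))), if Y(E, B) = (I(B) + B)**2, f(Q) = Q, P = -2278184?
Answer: -1/2277545 ≈ -4.3907e-7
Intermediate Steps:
I(K) = 1/8 (I(K) = -1/8*(-1) = 1/8)
Y(E, B) = (1/8 + B)**2
a(t) = sqrt(961/64 + t) (a(t) = sqrt(t + (1 + 8*(-4))**2/64) = sqrt(t + (1 - 32)**2/64) = sqrt(t + (1/64)*(-31)**2) = sqrt(t + (1/64)*961) = sqrt(t + 961/64) = sqrt(961/64 + t))
l(z) = 639 (l(z) = 603 - 1*(-36) = 603 + 36 = 639)
1/(P + l(a(6))) = 1/(-2278184 + 639) = 1/(-2277545) = -1/2277545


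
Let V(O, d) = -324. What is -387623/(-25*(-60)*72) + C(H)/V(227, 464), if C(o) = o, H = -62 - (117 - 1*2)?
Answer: -109541/36000 ≈ -3.0428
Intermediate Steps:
H = -177 (H = -62 - (117 - 2) = -62 - 1*115 = -62 - 115 = -177)
-387623/(-25*(-60)*72) + C(H)/V(227, 464) = -387623/(-25*(-60)*72) - 177/(-324) = -387623/(1500*72) - 177*(-1/324) = -387623/108000 + 59/108 = -109541/36000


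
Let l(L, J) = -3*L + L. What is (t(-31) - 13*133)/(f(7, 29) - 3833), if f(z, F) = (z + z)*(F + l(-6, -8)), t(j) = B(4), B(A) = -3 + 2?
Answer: 1730/3259 ≈ 0.53084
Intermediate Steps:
B(A) = -1
t(j) = -1
l(L, J) = -2*L
f(z, F) = 2*z*(12 + F) (f(z, F) = (z + z)*(F - 2*(-6)) = (2*z)*(F + 12) = (2*z)*(12 + F) = 2*z*(12 + F))
(t(-31) - 13*133)/(f(7, 29) - 3833) = (-1 - 13*133)/(2*7*(12 + 29) - 3833) = (-1 - 1729)/(2*7*41 - 3833) = -1730/(574 - 3833) = -1730/(-3259) = -1730*(-1/3259) = 1730/3259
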